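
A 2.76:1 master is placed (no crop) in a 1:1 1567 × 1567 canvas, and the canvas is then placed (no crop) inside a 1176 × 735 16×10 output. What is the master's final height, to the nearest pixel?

Inside the 1567×1567 canvas the master is width-limited at 1567.00 × 567.75.
1:1 in 1176×735: fills the height, so the intermediate becomes 735.00 × 735.00 — a scale of ×0.4690.
The master scales with it: height 567.75 × 0.4690 ≈ 266.30.

266 px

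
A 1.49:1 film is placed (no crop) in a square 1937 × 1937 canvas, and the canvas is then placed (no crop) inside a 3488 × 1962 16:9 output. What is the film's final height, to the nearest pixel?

1317 px

Inside the 1937×1937 canvas the film is width-limited at 1937.00 × 1300.00.
square in 3488×1962: fills the height, so the intermediate becomes 1962.00 × 1962.00 — a scale of ×1.0129.
The film scales with it: height 1300.00 × 1.0129 ≈ 1316.78.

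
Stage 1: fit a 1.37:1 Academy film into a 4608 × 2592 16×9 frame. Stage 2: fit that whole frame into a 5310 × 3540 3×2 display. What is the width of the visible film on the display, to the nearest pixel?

4092 px

1.37:1 Academy in 4608×2592: fills the height, so the film is 3551.04 × 2592.00.
Second fit — the 16×9 canvas into 5310×3540 spans the width: 5310.00 × 2986.88 (×1.1523 from 4608×2592).
The film scales with it: width 3551.04 × 1.1523 ≈ 4092.02.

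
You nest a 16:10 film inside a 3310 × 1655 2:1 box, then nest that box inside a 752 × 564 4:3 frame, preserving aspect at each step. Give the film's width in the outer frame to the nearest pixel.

602 px

Inside the 3310×1655 canvas the film is height-limited at 2648.00 × 1655.00.
The 2:1 canvas is width-limited in 752×564, giving 752.00 × 376.00; scale factor 0.2272.
The film scales with it: width 2648.00 × 0.2272 ≈ 601.60.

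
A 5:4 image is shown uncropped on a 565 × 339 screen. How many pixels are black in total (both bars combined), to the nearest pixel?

47884 pixels

Since 1.250 < 1.667, the image is height-limited.
The image is 339 × 5/4 ≈ 423.7500 px wide.
Leftover width: 565 − 423.7500 = 141.2500 px.
Across the 339-px span: 141.2500 × 339 ≈ 47884 px.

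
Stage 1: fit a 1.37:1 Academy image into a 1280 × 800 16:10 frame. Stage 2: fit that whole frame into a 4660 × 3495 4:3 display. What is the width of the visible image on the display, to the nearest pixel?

1.37:1 Academy in 1280×800: fills the height, so the image is 1096.00 × 800.00.
16:10 in 4660×3495: fills the width, so the intermediate becomes 4660.00 × 2912.50 — a scale of ×3.6406.
The image scales with it: width 1096.00 × 3.6406 ≈ 3990.12.

3990 px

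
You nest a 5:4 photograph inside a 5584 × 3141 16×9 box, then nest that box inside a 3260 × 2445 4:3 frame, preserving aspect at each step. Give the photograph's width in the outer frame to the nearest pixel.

2292 px

First fit — 5:4 into 5584×3141 spans the height: 3926.25 × 3141.00.
Second fit — the 16×9 canvas into 3260×2445 spans the width: 3260.00 × 1833.75 (×0.5838 from 5584×3141).
So the photograph's width is 3926.25 × 0.5838 ≈ 2292.19.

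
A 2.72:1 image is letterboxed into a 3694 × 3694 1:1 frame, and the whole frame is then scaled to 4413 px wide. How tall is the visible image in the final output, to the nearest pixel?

1622 px

In the 3694×3694 frame the image fills the width: height = 3694 / 2.720 ≈ 1358.09 px.
The frame scales by 4413/3694 = 1.1946; 1358.09 × 1.1946 ≈ 1622.43 px.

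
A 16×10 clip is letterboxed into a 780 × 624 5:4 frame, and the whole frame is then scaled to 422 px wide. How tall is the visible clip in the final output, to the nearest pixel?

264 px

At 780×624 the clip is width-limited, so height = 780 × 10/16 ≈ 487.50 px.
Resizing to 422 px wide multiplies everything by 0.5410: 487.50 → 263.75 px.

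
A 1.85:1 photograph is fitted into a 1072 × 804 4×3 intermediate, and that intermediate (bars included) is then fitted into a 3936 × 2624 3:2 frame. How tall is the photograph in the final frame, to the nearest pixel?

1891 px

1.85:1 in 1072×804: fills the width, so the photograph is 1072.00 × 579.46.
Second fit — the 4×3 canvas into 3936×2624 spans the height: 3498.67 × 2624.00 (×3.2637 from 1072×804).
The photograph scales with it: height 579.46 × 3.2637 ≈ 1891.17.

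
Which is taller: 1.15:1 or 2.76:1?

1.15 and 2.76; 2.76 > 1.15. The smaller width-to-height ratio is the taller frame.

1.15:1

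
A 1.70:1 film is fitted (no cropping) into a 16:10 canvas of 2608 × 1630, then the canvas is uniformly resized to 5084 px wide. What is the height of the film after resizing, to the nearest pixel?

Fitted into 2608×1630, the film spans the width; its height is 2608 / 1.700 ≈ 1534.12 px.
The frame scales by 5084/2608 = 1.9494; 1534.12 × 1.9494 ≈ 2990.59 px.

2991 px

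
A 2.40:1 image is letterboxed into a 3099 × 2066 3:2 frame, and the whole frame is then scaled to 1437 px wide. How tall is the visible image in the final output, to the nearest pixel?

599 px

In the 3099×2066 frame the image fills the width: height = 3099 / 2.400 ≈ 1291.25 px.
Resizing to 1437 px wide multiplies everything by 0.4637: 1291.25 → 598.75 px.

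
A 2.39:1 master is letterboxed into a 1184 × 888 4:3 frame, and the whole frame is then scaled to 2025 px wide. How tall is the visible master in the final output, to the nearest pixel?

At 1184×888 the master is width-limited, so height = 1184 / 2.390 ≈ 495.40 px.
Resizing to 2025 px wide multiplies everything by 1.7103: 495.40 → 847.28 px.

847 px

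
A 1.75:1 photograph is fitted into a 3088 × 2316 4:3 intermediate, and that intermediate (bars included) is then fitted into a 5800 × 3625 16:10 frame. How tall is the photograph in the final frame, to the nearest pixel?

Inside the 3088×2316 canvas the photograph is width-limited at 3088.00 × 1764.57.
4:3 in 5800×3625: fills the height, so the intermediate becomes 4833.33 × 3625.00 — a scale of ×1.5652.
Applying the same ×1.5652: 1764.57 → 2761.90.

2762 px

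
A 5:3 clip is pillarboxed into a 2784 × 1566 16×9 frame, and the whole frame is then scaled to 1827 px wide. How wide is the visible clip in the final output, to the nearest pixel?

1713 px

In the 2784×1566 frame the clip fills the height: width = 1566 × 5/3 ≈ 2610.00 px.
The frame scales by 1827/2784 = 0.6562; 2610.00 × 0.6562 ≈ 1712.81 px.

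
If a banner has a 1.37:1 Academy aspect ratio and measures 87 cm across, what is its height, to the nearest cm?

At 1.37:1 Academy, 87 / 1.370 ≈ 63.50.

64 cm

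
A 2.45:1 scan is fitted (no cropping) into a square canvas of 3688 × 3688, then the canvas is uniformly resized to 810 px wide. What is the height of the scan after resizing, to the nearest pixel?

331 px

Fitted into 3688×3688, the scan spans the width; its height is 3688 / 2.450 ≈ 1505.31 px.
Resizing to 810 px wide multiplies everything by 0.2196: 1505.31 → 330.61 px.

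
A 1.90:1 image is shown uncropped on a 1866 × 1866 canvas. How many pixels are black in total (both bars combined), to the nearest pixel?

1649348 pixels

1.90:1 (1.900) > square (1.000), so the image fills the width.
Content height = 1866 / 1.900 ≈ 982.1053 px.
Leftover height: 1866 − 982.1053 = 883.8947 px.
That's 883.8947 × 1866 ≈ 1649348 black pixels.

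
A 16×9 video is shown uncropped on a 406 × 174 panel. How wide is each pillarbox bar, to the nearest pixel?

48 px

16×9 is narrower than 21×9, so it spans the full height.
That makes the image 309.33 px wide (174 × 16/9).
Leftover width: 406 − 309.33 = 96.67 px → 48.33 each side.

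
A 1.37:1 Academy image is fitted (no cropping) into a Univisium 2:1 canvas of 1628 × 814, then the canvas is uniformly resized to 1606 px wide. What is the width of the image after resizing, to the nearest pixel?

1100 px

In the 1628×814 frame the image fills the height: width = 814 × 1.370 ≈ 1115.18 px.
The frame scales by 1606/1628 = 0.9865; 1115.18 × 0.9865 ≈ 1100.11 px.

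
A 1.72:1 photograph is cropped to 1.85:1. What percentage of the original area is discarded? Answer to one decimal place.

7.0%

1.85:1 is wider than 1.72:1, so the crop keeps the full width and trims the height.
Area ratio = (1.720)/(1.850) = 92.97%; the remaining 7.03% is cropped out.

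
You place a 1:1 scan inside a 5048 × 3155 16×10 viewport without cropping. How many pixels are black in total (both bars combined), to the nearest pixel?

5972415 pixels

1:1 is narrower than 16×10, so it spans the full height.
Content width = 3155 × 1/1 ≈ 3155.0000 px.
5048 − 3155.0000 = 1893.0000 px of bars.
That's 1893.0000 × 3155 ≈ 5972415 black pixels.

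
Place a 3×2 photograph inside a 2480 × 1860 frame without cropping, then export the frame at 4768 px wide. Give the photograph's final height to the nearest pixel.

3179 px

In the 2480×1860 frame the photograph fills the width: height = 2480 × 2/3 ≈ 1653.33 px.
Resizing to 4768 px wide multiplies everything by 1.9226: 1653.33 → 3178.67 px.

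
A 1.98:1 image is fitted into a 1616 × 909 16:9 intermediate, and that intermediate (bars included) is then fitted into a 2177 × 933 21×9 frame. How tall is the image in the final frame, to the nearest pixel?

Inside the 1616×909 canvas the image is width-limited at 1616.00 × 816.16.
Second fit — the 16:9 canvas into 2177×933 spans the height: 1658.67 × 933.00 (×1.0264 from 1616×909).
The image scales with it: height 816.16 × 1.0264 ≈ 837.71.

838 px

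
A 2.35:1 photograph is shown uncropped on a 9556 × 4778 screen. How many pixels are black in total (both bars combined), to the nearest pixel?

2.35:1 is wider than 2:1, so it spans the full width.
Content height = 9556 / 2.350 ≈ 4066.3830 px.
Black = 4778 − 4066.3830 = 711.6170 px.
Across the 9556-px span: 711.6170 × 9556 ≈ 6800212 px.

6800212 pixels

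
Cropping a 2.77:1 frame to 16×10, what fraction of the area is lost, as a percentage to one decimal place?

42.2%

The height stays; only width is cut (since 16×10 is narrower than 2.77:1).
Fraction kept = (1.600)/(2.770) ≈ 57.76%, so 42.24% is lost.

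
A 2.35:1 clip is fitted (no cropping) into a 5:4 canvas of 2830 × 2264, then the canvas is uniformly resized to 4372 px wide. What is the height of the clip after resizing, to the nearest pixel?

1860 px

At 2830×2264 the clip is width-limited, so height = 2830 / 2.350 ≈ 1204.26 px.
Resizing to 4372 px wide multiplies everything by 1.5449: 1204.26 → 1860.43 px.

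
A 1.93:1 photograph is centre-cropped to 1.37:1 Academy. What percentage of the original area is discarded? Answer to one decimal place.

1.37:1 Academy is narrower than 1.93:1, so the crop keeps the full height and trims the width.
Fraction kept = (1.370)/(1.930) ≈ 70.98%, so 29.02% is lost.

29.0%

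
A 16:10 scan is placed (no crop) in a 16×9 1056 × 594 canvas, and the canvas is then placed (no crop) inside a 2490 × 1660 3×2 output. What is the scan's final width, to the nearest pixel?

First fit — 16:10 into 1056×594 spans the height: 950.40 × 594.00.
Second fit — the 16×9 canvas into 2490×1660 spans the width: 2490.00 × 1400.62 (×2.3580 from 1056×594).
The scan scales with it: width 950.40 × 2.3580 ≈ 2241.00.

2241 px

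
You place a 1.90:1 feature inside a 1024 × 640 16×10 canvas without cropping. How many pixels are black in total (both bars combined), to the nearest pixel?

103478 pixels

1.90:1 is wider than 16×10, so it spans the full width.
That makes the image 538.9474 px tall (1024 / 1.900).
Black = 640 − 538.9474 = 101.0526 px.
That's 101.0526 × 1024 ≈ 103478 black pixels.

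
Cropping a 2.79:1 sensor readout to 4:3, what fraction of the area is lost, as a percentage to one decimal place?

52.2%

The height stays; only width is cut (since 4:3 is narrower than 2.79:1).
Fraction kept = (1.333)/(2.790) ≈ 47.79%, so 52.21% is lost.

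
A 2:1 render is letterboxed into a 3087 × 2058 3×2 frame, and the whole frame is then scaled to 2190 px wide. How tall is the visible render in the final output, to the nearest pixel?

1095 px

Fitted into 3087×2058, the render spans the width; its height is 3087 × 1/2 ≈ 1543.50 px.
The frame scales by 2190/3087 = 0.7094; 1543.50 × 0.7094 ≈ 1095.00 px.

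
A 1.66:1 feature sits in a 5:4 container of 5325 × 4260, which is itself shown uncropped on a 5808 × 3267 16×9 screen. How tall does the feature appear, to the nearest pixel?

First fit — 1.66:1 into 5325×4260 spans the width: 5325.00 × 3207.83.
Second fit — the 5:4 canvas into 5808×3267 spans the height: 4083.75 × 3267.00 (×0.7669 from 5325×4260).
So the feature's height is 3207.83 × 0.7669 ≈ 2460.09.

2460 px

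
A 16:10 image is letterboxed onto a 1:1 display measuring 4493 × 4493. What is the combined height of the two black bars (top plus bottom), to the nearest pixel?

16:10 is wider than 1:1, so it spans the full width.
That makes the image 2808.12 px tall (4493 × 10/16).
4493 − 2808.12 = 1684.88 px of bars.

1685 px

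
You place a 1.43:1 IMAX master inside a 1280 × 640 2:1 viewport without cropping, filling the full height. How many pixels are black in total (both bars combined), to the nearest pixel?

233472 pixels

That makes the image 915.2000 px wide (640 × 1.430).
Black = 1280 − 915.2000 = 364.8000 px.
Bar area = 364.8000 × 640 ≈ 233472 px.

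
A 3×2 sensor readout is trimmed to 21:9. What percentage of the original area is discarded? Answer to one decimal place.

35.7%

21:9 is wider than 3×2, so the crop keeps the full width and trims the height.
(1.500)/(2.333) ≈ 0.643 of the area survives, leaving 35.71% discarded.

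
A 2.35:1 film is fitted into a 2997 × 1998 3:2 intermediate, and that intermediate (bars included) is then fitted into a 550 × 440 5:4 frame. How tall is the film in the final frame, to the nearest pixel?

Inside the 2997×1998 canvas the film is width-limited at 2997.00 × 1275.32.
Second fit — the 3:2 canvas into 550×440 spans the width: 550.00 × 366.67 (×0.1835 from 2997×1998).
Applying the same ×0.1835: 1275.32 → 234.04.

234 px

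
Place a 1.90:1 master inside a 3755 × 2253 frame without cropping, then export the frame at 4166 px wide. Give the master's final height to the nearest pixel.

At 3755×2253 the master is width-limited, so height = 3755 / 1.900 ≈ 1976.32 px.
The frame scales by 4166/3755 = 1.1095; 1976.32 × 1.1095 ≈ 2192.63 px.

2193 px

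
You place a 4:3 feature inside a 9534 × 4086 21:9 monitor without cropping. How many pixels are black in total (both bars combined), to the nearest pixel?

16695396 pixels

Since 1.333 < 2.333, the feature is height-limited.
The feature is 4086 × 4/3 ≈ 5448.0000 px wide.
Leftover width: 9534 − 5448.0000 = 4086.0000 px.
Bar area = 4086.0000 × 4086 ≈ 16695396 px.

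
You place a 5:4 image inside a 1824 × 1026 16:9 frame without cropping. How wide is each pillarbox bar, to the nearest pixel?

271 px

5:4 is narrower than 16:9, so it spans the full height.
Content width = 1026 × 5/4 ≈ 1282.50 px.
Leftover width: 1824 − 1282.50 = 541.50 px → 270.75 each side.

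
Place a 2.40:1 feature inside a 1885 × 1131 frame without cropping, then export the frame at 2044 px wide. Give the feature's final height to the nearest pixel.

In the 1885×1131 frame the feature fills the width: height = 1885 / 2.400 ≈ 785.42 px.
Resizing to 2044 px wide multiplies everything by 1.0844: 785.42 → 851.67 px.

852 px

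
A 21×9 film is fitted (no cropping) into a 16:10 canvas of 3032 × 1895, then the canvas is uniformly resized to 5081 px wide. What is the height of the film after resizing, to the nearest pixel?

2178 px

At 3032×1895 the film is width-limited, so height = 3032 × 9/21 ≈ 1299.43 px.
Scaling 3032 → 5081 is ×1.6758, so the height becomes 1299.43 × 1.6758 ≈ 2177.57 px.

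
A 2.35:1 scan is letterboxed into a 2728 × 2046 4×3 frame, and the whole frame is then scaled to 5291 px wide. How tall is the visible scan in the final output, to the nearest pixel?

In the 2728×2046 frame the scan fills the width: height = 2728 / 2.350 ≈ 1160.85 px.
Scaling 2728 → 5291 is ×1.9395, so the height becomes 1160.85 × 1.9395 ≈ 2251.49 px.

2251 px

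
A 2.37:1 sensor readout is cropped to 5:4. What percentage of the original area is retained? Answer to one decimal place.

5:4 is narrower than 2.37:1, so the crop keeps the full height and trims the width.
Fraction kept = (1.250)/(2.370) ≈ 52.74%.

52.7%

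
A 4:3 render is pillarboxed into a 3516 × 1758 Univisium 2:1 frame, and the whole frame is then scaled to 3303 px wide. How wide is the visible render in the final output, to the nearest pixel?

2202 px

In the 3516×1758 frame the render fills the height: width = 1758 × 4/3 ≈ 2344.00 px.
The frame scales by 3303/3516 = 0.9394; 2344.00 × 0.9394 ≈ 2202.00 px.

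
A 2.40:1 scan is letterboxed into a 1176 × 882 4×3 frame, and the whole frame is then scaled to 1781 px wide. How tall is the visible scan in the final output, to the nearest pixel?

In the 1176×882 frame the scan fills the width: height = 1176 / 2.400 ≈ 490.00 px.
The frame scales by 1781/1176 = 1.5145; 490.00 × 1.5145 ≈ 742.08 px.

742 px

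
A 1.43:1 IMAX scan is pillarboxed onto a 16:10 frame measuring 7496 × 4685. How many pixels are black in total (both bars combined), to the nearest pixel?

1.43:1 IMAX is narrower than 16:10, so it spans the full height.
Content width = 4685 × 1.430 ≈ 6699.5500 px.
7496 − 6699.5500 = 796.4500 px of bars.
That's 796.4500 × 4685 ≈ 3731368 black pixels.

3731368 pixels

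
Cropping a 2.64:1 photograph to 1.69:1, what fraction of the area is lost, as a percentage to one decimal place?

36.0%

The height stays; only width is cut (since 1.69:1 is narrower than 2.64:1).
Fraction kept = (1.690)/(2.640) ≈ 64.02%, so 35.98% is lost.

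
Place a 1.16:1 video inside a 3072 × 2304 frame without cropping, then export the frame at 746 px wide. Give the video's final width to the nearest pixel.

649 px

Fitted into 3072×2304, the video spans the height; its width is 2304 × 1.160 ≈ 2672.64 px.
The frame scales by 746/3072 = 0.2428; 2672.64 × 0.2428 ≈ 649.02 px.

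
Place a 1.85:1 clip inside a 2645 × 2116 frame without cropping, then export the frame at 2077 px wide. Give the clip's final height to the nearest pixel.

1123 px

At 2645×2116 the clip is width-limited, so height = 2645 / 1.850 ≈ 1429.73 px.
The frame scales by 2077/2645 = 0.7853; 1429.73 × 0.7853 ≈ 1122.70 px.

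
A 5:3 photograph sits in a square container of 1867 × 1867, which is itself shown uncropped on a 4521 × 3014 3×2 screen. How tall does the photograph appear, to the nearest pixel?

1808 px

First fit — 5:3 into 1867×1867 spans the width: 1867.00 × 1120.20.
Second fit — the square canvas into 4521×3014 spans the height: 3014.00 × 3014.00 (×1.6144 from 1867×1867).
So the photograph's height is 1120.20 × 1.6144 ≈ 1808.40.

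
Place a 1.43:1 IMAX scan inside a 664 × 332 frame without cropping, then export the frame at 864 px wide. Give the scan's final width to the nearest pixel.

618 px

At 664×332 the scan is height-limited, so width = 332 × 1.430 ≈ 474.76 px.
The frame scales by 864/664 = 1.3012; 474.76 × 1.3012 ≈ 617.76 px.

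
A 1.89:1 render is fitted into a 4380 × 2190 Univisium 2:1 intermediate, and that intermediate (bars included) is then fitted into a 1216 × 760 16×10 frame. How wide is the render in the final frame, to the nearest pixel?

1149 px

First fit — 1.89:1 into 4380×2190 spans the height: 4139.10 × 2190.00.
The Univisium 2:1 canvas is width-limited in 1216×760, giving 1216.00 × 608.00; scale factor 0.2776.
So the render's width is 4139.10 × 0.2776 ≈ 1149.12.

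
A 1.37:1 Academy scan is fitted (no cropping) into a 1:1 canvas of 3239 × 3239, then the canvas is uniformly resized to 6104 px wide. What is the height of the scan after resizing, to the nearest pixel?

4455 px

Fitted into 3239×3239, the scan spans the width; its height is 3239 / 1.370 ≈ 2364.23 px.
Scaling 3239 → 6104 is ×1.8845, so the height becomes 2364.23 × 1.8845 ≈ 4455.47 px.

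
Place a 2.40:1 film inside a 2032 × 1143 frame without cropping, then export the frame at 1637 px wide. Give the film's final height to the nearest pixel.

In the 2032×1143 frame the film fills the width: height = 2032 / 2.400 ≈ 846.67 px.
The frame scales by 1637/2032 = 0.8056; 846.67 × 0.8056 ≈ 682.08 px.

682 px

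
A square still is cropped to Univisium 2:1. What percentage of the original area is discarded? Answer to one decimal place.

50.0%

Univisium 2:1 is wider than square, so the crop keeps the full width and trims the height.
Area ratio = (1.000)/(2.000) = 50.00%; the remaining 50.00% is cropped out.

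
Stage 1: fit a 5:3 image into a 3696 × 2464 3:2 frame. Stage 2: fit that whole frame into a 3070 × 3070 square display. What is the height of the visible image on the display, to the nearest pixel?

1842 px

First fit — 5:3 into 3696×2464 spans the width: 3696.00 × 2217.60.
Second fit — the 3:2 canvas into 3070×3070 spans the width: 3070.00 × 2046.67 (×0.8306 from 3696×2464).
The image scales with it: height 2217.60 × 0.8306 ≈ 1842.00.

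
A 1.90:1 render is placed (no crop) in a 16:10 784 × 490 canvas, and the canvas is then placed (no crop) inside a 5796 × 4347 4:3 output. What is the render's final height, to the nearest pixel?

Inside the 784×490 canvas the render is width-limited at 784.00 × 412.63.
The 16:10 canvas is width-limited in 5796×4347, giving 5796.00 × 3622.50; scale factor 7.3929.
The render scales with it: height 412.63 × 7.3929 ≈ 3050.53.

3051 px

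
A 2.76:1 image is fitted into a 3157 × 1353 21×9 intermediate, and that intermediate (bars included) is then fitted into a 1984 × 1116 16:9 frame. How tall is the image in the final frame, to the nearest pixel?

719 px

2.76:1 in 3157×1353: fills the width, so the image is 3157.00 × 1143.84.
The 21×9 canvas is width-limited in 1984×1116, giving 1984.00 × 850.29; scale factor 0.6284.
So the image's height is 1143.84 × 0.6284 ≈ 718.84.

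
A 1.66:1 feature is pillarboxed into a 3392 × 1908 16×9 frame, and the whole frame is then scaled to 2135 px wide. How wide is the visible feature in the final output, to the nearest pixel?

Fitted into 3392×1908, the feature spans the height; its width is 1908 × 1.660 ≈ 3167.28 px.
The frame scales by 2135/3392 = 0.6294; 3167.28 × 0.6294 ≈ 1993.56 px.

1994 px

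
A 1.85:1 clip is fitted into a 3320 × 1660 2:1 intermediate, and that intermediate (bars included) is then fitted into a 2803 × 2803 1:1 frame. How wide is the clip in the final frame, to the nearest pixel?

2593 px

First fit — 1.85:1 into 3320×1660 spans the height: 3071.00 × 1660.00.
Second fit — the 2:1 canvas into 2803×2803 spans the width: 2803.00 × 1401.50 (×0.8443 from 3320×1660).
So the clip's width is 3071.00 × 0.8443 ≈ 2592.78.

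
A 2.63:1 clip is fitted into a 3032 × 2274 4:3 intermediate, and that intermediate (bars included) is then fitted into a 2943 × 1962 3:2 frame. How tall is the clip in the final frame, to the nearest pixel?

First fit — 2.63:1 into 3032×2274 spans the width: 3032.00 × 1152.85.
Second fit — the 4:3 canvas into 2943×1962 spans the height: 2616.00 × 1962.00 (×0.8628 from 3032×2274).
Applying the same ×0.8628: 1152.85 → 994.68.

995 px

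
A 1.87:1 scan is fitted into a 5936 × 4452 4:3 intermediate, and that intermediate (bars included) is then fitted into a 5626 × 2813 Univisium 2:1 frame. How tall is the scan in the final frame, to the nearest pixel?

2006 px

1.87:1 in 5936×4452: fills the width, so the scan is 5936.00 × 3174.33.
The 4:3 canvas is height-limited in 5626×2813, giving 3750.67 × 2813.00; scale factor 0.6319.
Applying the same ×0.6319: 3174.33 → 2005.70.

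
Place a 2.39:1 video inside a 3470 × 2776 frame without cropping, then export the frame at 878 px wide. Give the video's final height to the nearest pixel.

367 px

At 3470×2776 the video is width-limited, so height = 3470 / 2.390 ≈ 1451.88 px.
Resizing to 878 px wide multiplies everything by 0.2530: 1451.88 → 367.36 px.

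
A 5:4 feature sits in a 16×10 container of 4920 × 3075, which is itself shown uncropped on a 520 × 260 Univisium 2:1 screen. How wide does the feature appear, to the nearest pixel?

325 px

First fit — 5:4 into 4920×3075 spans the height: 3843.75 × 3075.00.
The 16×10 canvas is height-limited in 520×260, giving 416.00 × 260.00; scale factor 0.0846.
Applying the same ×0.0846: 3843.75 → 325.00.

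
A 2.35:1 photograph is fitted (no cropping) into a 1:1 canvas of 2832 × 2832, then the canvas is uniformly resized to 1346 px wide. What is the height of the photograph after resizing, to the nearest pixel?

573 px

In the 2832×2832 frame the photograph fills the width: height = 2832 / 2.350 ≈ 1205.11 px.
Resizing to 1346 px wide multiplies everything by 0.4753: 1205.11 → 572.77 px.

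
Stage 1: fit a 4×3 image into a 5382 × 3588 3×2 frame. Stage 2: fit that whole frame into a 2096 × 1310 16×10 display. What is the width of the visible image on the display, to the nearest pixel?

First fit — 4×3 into 5382×3588 spans the height: 4784.00 × 3588.00.
3×2 in 2096×1310: fills the height, so the intermediate becomes 1965.00 × 1310.00 — a scale of ×0.3651.
The image scales with it: width 4784.00 × 0.3651 ≈ 1746.67.

1747 px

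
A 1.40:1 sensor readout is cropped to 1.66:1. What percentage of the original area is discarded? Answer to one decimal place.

Going from 1.40:1 to 1.66:1 means cutting height while keeping width.
(1.400)/(1.660) ≈ 0.843 of the area survives, leaving 15.66% discarded.

15.7%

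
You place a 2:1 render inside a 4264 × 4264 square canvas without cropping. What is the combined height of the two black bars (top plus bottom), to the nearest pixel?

2132 px

2:1 (2.000) > square (1.000), so the render fills the width.
Content height = 4264 × 1/2 ≈ 2132.00 px.
4264 − 2132.00 = 2132.00 px of bars.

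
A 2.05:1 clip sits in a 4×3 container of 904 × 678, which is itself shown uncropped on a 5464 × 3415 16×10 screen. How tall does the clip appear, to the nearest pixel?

2.05:1 in 904×678: fills the width, so the clip is 904.00 × 440.98.
The 4×3 canvas is height-limited in 5464×3415, giving 4553.33 × 3415.00; scale factor 5.0369.
So the clip's height is 440.98 × 5.0369 ≈ 2221.14.

2221 px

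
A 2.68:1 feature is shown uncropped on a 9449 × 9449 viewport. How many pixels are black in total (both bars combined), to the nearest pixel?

55968825 pixels

2.68:1 (2.680) > 1:1 (1.000), so the feature fills the width.
Content height = 9449 / 2.680 ≈ 3525.7463 px.
Leftover height: 9449 − 3525.7463 = 5923.2537 px.
That's 5923.2537 × 9449 ≈ 55968825 black pixels.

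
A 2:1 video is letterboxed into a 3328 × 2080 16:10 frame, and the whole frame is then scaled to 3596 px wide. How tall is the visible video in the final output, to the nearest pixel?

1798 px

In the 3328×2080 frame the video fills the width: height = 3328 × 1/2 ≈ 1664.00 px.
Resizing to 3596 px wide multiplies everything by 1.0805: 1664.00 → 1798.00 px.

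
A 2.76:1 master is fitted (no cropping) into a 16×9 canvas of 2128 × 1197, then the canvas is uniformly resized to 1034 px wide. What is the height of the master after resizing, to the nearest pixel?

375 px

Fitted into 2128×1197, the master spans the width; its height is 2128 / 2.760 ≈ 771.01 px.
Resizing to 1034 px wide multiplies everything by 0.4859: 771.01 → 374.64 px.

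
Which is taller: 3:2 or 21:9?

3:2 = 1.5 and 21:9 = 2.333; 2.333 > 1.5. The smaller width-to-height ratio is the taller frame.

3:2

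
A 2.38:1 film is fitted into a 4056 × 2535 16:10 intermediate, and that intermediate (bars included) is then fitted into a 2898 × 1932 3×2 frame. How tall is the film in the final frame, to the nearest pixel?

2.38:1 in 4056×2535: fills the width, so the film is 4056.00 × 1704.20.
The 16:10 canvas is width-limited in 2898×1932, giving 2898.00 × 1811.25; scale factor 0.7145.
So the film's height is 1704.20 × 0.7145 ≈ 1217.65.

1218 px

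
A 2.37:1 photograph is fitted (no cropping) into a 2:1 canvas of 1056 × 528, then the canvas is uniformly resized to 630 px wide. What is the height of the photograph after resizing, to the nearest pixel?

266 px

In the 1056×528 frame the photograph fills the width: height = 1056 / 2.370 ≈ 445.57 px.
Scaling 1056 → 630 is ×0.5966, so the height becomes 445.57 × 0.5966 ≈ 265.82 px.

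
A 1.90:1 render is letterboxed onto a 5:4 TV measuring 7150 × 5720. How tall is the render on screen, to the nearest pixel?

3763 px

1.90:1 (1.900) > 5:4 (1.250), so the render fills the width.
That makes the image 3763.16 px tall (7150 / 1.900).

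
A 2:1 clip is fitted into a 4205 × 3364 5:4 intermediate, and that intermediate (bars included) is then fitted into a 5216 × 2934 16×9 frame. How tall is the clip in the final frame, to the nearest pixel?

1834 px

2:1 in 4205×3364: fills the width, so the clip is 4205.00 × 2102.50.
The 5:4 canvas is height-limited in 5216×2934, giving 3667.50 × 2934.00; scale factor 0.8722.
Applying the same ×0.8722: 2102.50 → 1833.75.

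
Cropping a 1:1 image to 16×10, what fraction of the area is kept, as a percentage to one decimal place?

The width stays; only height is cut (since 16×10 is wider than 1:1).
Area ratio = (1.000)/(1.600) = 62.50% retained.

62.5%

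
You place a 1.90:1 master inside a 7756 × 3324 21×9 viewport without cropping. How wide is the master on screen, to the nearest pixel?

1.90:1 (1.900) < 21×9 (2.333), so the master fills the height.
That makes the image 6315.60 px wide (3324 × 1.900).

6316 px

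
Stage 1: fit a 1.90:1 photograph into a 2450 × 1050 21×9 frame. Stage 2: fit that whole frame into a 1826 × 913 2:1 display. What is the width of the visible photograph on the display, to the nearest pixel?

1487 px

First fit — 1.90:1 into 2450×1050 spans the height: 1995.00 × 1050.00.
21×9 in 1826×913: fills the width, so the intermediate becomes 1826.00 × 782.57 — a scale of ×0.7453.
The photograph scales with it: width 1995.00 × 0.7453 ≈ 1486.89.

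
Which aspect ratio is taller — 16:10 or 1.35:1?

1.35:1

16:10 = 1.6 and 1.35; 1.6 > 1.35. The smaller width-to-height ratio is the taller frame.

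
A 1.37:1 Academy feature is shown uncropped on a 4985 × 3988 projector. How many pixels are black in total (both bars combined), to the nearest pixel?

1741330 pixels

Since 1.370 > 1.250, the feature is width-limited.
Content height = 4985 / 1.370 ≈ 3638.6861 px.
Leftover height: 3988 − 3638.6861 = 349.3139 px.
Across the 4985-px span: 349.3139 × 4985 ≈ 1741330 px.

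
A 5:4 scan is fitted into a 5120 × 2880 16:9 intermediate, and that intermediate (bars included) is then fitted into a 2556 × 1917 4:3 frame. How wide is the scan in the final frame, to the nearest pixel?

1797 px

Inside the 5120×2880 canvas the scan is height-limited at 3600.00 × 2880.00.
16:9 in 2556×1917: fills the width, so the intermediate becomes 2556.00 × 1437.75 — a scale of ×0.4992.
Applying the same ×0.4992: 3600.00 → 1797.19.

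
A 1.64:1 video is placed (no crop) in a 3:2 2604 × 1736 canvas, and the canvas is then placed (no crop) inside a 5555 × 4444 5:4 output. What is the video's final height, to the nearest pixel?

3387 px

Inside the 2604×1736 canvas the video is width-limited at 2604.00 × 1587.80.
Second fit — the 3:2 canvas into 5555×4444 spans the width: 5555.00 × 3703.33 (×2.1333 from 2604×1736).
So the video's height is 1587.80 × 2.1333 ≈ 3387.20.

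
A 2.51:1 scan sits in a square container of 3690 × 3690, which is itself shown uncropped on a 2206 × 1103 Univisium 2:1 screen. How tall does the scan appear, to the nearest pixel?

First fit — 2.51:1 into 3690×3690 spans the width: 3690.00 × 1470.12.
square in 2206×1103: fills the height, so the intermediate becomes 1103.00 × 1103.00 — a scale of ×0.2989.
Applying the same ×0.2989: 1470.12 → 439.44.

439 px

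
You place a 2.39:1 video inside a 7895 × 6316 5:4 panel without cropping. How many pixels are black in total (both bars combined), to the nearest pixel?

23784893 pixels

2.39:1 (2.390) > 5:4 (1.250), so the video fills the width.
Content height = 7895 / 2.390 ≈ 3303.3473 px.
Black = 6316 − 3303.3473 = 3012.6527 px.
Across the 7895-px span: 3012.6527 × 7895 ≈ 23784893 px.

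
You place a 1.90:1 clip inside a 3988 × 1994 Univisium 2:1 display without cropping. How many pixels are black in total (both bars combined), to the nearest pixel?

1.90:1 is narrower than Univisium 2:1, so it spans the full height.
That makes the image 3788.6000 px wide (1994 × 1.900).
Black = 3988 − 3788.6000 = 199.4000 px.
That's 199.4000 × 1994 ≈ 397604 black pixels.

397604 pixels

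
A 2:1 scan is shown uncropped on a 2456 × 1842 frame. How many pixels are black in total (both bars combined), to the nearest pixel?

Since 2.000 > 1.333, the scan is width-limited.
That makes the image 1228.0000 px tall (2456 × 1/2).
Black = 1842 − 1228.0000 = 614.0000 px.
Bar area = 614.0000 × 2456 ≈ 1507984 px.

1507984 pixels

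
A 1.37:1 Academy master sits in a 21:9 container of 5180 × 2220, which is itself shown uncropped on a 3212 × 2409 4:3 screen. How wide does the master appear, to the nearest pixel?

1.37:1 Academy in 5180×2220: fills the height, so the master is 3041.40 × 2220.00.
21:9 in 3212×2409: fills the width, so the intermediate becomes 3212.00 × 1376.57 — a scale of ×0.6201.
The master scales with it: width 3041.40 × 0.6201 ≈ 1885.90.

1886 px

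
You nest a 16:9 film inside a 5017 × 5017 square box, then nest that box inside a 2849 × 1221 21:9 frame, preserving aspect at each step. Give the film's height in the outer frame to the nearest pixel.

687 px

16:9 in 5017×5017: fills the width, so the film is 5017.00 × 2822.06.
The square canvas is height-limited in 2849×1221, giving 1221.00 × 1221.00; scale factor 0.2434.
So the film's height is 2822.06 × 0.2434 ≈ 686.81.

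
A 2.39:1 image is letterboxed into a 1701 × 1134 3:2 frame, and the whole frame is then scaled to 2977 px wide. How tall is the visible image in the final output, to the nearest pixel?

Fitted into 1701×1134, the image spans the width; its height is 1701 / 2.390 ≈ 711.72 px.
Scaling 1701 → 2977 is ×1.7501, so the height becomes 711.72 × 1.7501 ≈ 1245.61 px.

1246 px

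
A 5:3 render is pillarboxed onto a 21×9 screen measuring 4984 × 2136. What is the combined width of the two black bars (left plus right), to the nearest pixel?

5:3 (1.667) < 21×9 (2.333), so the render fills the height.
Content width = 2136 × 5/3 ≈ 3560.00 px.
Black = 4984 − 3560.00 = 1424.00 px.

1424 px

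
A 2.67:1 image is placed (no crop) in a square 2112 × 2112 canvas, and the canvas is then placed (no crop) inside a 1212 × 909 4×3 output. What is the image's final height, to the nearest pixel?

First fit — 2.67:1 into 2112×2112 spans the width: 2112.00 × 791.01.
square in 1212×909: fills the height, so the intermediate becomes 909.00 × 909.00 — a scale of ×0.4304.
The image scales with it: height 791.01 × 0.4304 ≈ 340.45.

340 px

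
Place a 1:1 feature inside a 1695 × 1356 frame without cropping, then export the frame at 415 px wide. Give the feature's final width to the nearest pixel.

332 px

At 1695×1356 the feature is height-limited, so width = 1356 × 1/1 ≈ 1356.00 px.
Resizing to 415 px wide multiplies everything by 0.2448: 1356.00 → 332.00 px.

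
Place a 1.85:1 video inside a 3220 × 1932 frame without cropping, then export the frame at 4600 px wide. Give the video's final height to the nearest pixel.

2486 px

At 3220×1932 the video is width-limited, so height = 3220 / 1.850 ≈ 1740.54 px.
Scaling 3220 → 4600 is ×1.4286, so the height becomes 1740.54 × 1.4286 ≈ 2486.49 px.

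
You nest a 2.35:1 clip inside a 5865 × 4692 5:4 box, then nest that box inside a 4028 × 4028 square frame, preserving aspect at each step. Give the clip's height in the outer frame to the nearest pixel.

1714 px

First fit — 2.35:1 into 5865×4692 spans the width: 5865.00 × 2495.74.
Second fit — the 5:4 canvas into 4028×4028 spans the width: 4028.00 × 3222.40 (×0.6868 from 5865×4692).
So the clip's height is 2495.74 × 0.6868 ≈ 1714.04.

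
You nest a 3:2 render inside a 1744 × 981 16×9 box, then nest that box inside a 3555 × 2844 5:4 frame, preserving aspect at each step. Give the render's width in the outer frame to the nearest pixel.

3:2 in 1744×981: fills the height, so the render is 1471.50 × 981.00.
The 16×9 canvas is width-limited in 3555×2844, giving 3555.00 × 1999.69; scale factor 2.0384.
The render scales with it: width 1471.50 × 2.0384 ≈ 2999.53.

3000 px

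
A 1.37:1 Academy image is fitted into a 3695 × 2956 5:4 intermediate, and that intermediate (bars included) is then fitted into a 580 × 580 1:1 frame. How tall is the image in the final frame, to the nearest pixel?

1.37:1 Academy in 3695×2956: fills the width, so the image is 3695.00 × 2697.08.
Second fit — the 5:4 canvas into 580×580 spans the width: 580.00 × 464.00 (×0.1570 from 3695×2956).
The image scales with it: height 2697.08 × 0.1570 ≈ 423.36.

423 px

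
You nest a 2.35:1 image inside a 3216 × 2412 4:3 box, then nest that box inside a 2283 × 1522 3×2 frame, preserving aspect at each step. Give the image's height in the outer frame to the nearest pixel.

864 px

2.35:1 in 3216×2412: fills the width, so the image is 3216.00 × 1368.51.
The 4:3 canvas is height-limited in 2283×1522, giving 2029.33 × 1522.00; scale factor 0.6310.
The image scales with it: height 1368.51 × 0.6310 ≈ 863.55.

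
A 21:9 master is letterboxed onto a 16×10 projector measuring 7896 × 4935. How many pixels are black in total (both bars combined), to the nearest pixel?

12246696 pixels

21:9 is wider than 16×10, so it spans the full width.
That makes the image 3384.0000 px tall (7896 × 9/21).
Leftover height: 4935 − 3384.0000 = 1551.0000 px.
That's 1551.0000 × 7896 ≈ 12246696 black pixels.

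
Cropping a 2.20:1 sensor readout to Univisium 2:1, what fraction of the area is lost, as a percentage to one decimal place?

The height stays; only width is cut (since Univisium 2:1 is narrower than 2.20:1).
(2.000)/(2.200) ≈ 0.909 of the area survives, leaving 9.09% discarded.

9.1%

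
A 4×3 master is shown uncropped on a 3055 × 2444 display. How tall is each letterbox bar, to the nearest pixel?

4×3 is wider than 5:4, so it spans the full width.
The master is 3055 × 3/4 ≈ 2291.25 px tall.
2444 − 2291.25 = 152.75 px of bars (76.38 each).

76 px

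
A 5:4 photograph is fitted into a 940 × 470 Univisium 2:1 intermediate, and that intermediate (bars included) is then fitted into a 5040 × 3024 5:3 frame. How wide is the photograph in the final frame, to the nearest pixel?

3150 px

Inside the 940×470 canvas the photograph is height-limited at 587.50 × 470.00.
Second fit — the Univisium 2:1 canvas into 5040×3024 spans the width: 5040.00 × 2520.00 (×5.3617 from 940×470).
So the photograph's width is 587.50 × 5.3617 ≈ 3150.00.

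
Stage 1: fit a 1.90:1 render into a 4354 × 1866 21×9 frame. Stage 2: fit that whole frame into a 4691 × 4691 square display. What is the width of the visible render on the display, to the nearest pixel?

First fit — 1.90:1 into 4354×1866 spans the height: 3545.40 × 1866.00.
The 21×9 canvas is width-limited in 4691×4691, giving 4691.00 × 2010.43; scale factor 1.0774.
Applying the same ×1.0774: 3545.40 → 3819.81.

3820 px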